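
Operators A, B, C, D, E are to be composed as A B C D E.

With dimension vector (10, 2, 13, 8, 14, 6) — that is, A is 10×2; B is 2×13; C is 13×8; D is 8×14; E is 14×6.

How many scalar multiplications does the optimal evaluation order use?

720

Adjacent pairs: AB = 10·2·13 = 260; BC = 2·13·8 = 208; CD = 13·8·14 = 1456; DE = 8·14·6 = 672.
Length 3: A..C: k=1: 0+208+10·2·8=368; k=2: 260+0+10·13·8=1300 → min 368 | B..D: k=2: 0+1456+2·13·14=1820; k=3: 208+0+2·8·14=432 → min 432 | C..E: k=3: 0+672+13·8·6=1296; k=4: 1456+0+13·14·6=2548 → min 1296.
Length 4: A..D: k=1: 0+432+10·2·14=712; k=2: 260+1456+10·13·14=3536; k=3: 368+0+10·8·14=1488 → min 712 | B..E: k=2: 0+1296+2·13·6=1452; k=3: 208+672+2·8·6=976; k=4: 432+0+2·14·6=600 → min 600.
Length 5: A..E: k=1: 0+600+10·2·6=720; k=2: 260+1296+10·13·6=2336; k=3: 368+672+10·8·6=1520; k=4: 712+0+10·14·6=1552 → min 720.
Optimal order: (A (((B C) D) E)) with cost 720.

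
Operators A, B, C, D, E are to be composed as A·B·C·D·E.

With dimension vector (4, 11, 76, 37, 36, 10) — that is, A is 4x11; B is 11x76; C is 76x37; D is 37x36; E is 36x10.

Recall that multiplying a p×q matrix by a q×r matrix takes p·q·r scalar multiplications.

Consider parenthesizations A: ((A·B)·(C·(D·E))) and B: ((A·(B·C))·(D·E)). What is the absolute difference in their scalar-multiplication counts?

Order A = ((A·B)·(C·(D·E))): (A·B): 4×11 by 11×76 → 4×76, cost 4·11·76 = 3344; (D·E): 37×36 by 36×10 → 37×10, cost 37·36·10 = 13320; (C·(D·E)): 76×37 by 37×10 → 76×10, cost 76·37·10 = 28120; cumulative 41440; ((A·B)·(C·(D·E))): 4×76 by 76×10 → 4×10, cost 4·76·10 = 3040; cumulative 47824. Total 47824.
Order B = ((A·(B·C))·(D·E)): (B·C): 11×76 by 76×37 → 11×37, cost 11·76·37 = 30932; (A·(B·C)): 4×11 by 11×37 → 4×37, cost 4·11·37 = 1628; cumulative 32560; (D·E): 37×36 by 36×10 → 37×10, cost 37·36·10 = 13320; ((A·(B·C))·(D·E)): 4×37 by 37×10 → 4×10, cost 4·37·10 = 1480; cumulative 47360. Total 47360.
Difference: |47824 − 47360| = 464.

464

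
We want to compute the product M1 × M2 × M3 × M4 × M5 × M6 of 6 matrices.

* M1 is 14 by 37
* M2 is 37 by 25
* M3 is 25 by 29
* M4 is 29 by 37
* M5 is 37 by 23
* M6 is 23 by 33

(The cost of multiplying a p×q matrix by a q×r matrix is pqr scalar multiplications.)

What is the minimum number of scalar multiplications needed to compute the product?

Adjacent pairs: M1M2 = 14·37·25 = 12950; M2M3 = 37·25·29 = 26825; M3M4 = 25·29·37 = 26825; M4M5 = 29·37·23 = 24679; M5M6 = 37·23·33 = 28083.
Length 3: M1..M3: k=1: 0+26825+14·37·29=41847; k=2: 12950+0+14·25·29=23100 → min 23100 | M2..M4: k=2: 0+26825+37·25·37=61050; k=3: 26825+0+37·29·37=66526 → min 61050 | M3..M5: k=3: 0+24679+25·29·23=41354; k=4: 26825+0+25·37·23=48100 → min 41354 | M4..M6: k=4: 0+28083+29·37·33=63492; k=5: 24679+0+29·23·33=46690 → min 46690.
Length 4: M1..M4: k=1: 0+61050+14·37·37=80216; k=2: 12950+26825+14·25·37=52725; k=3: 23100+0+14·29·37=38122 → min 38122 | M2..M5: k=2: 0+41354+37·25·23=62629; k=3: 26825+24679+37·29·23=76183; k=4: 61050+0+37·37·23=92537 → min 62629 | M3..M6: k=3: 0+46690+25·29·33=70615; k=4: 26825+28083+25·37·33=85433; k=5: 41354+0+25·23·33=60329 → min 60329.
Length 5: M1..M5: k=1: 0+62629+14·37·23=74543; k=2: 12950+41354+14·25·23=62354; k=3: 23100+24679+14·29·23=57117; k=4: 38122+0+14·37·23=50036 → min 50036 | M2..M6: k=2: 0+60329+37·25·33=90854; k=3: 26825+46690+37·29·33=108924; k=4: 61050+28083+37·37·33=134310; k=5: 62629+0+37·23·33=90712 → min 90712.
Length 6: M1..M6: k=1: 0+90712+14·37·33=107806; k=2: 12950+60329+14·25·33=84829; k=3: 23100+46690+14·29·33=83188; k=4: 38122+28083+14·37·33=83299; k=5: 50036+0+14·23·33=60662 → min 60662.
Optimal order: (((((M1 × M2) × M3) × M4) × M5) × M6) with cost 60662.

60662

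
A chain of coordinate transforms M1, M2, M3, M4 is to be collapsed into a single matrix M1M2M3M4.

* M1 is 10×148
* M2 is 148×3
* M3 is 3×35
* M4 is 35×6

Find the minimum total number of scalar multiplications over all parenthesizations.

5250

Adjacent pairs: M1M2 = 10·148·3 = 4440; M2M3 = 148·3·35 = 15540; M3M4 = 3·35·6 = 630.
Length 3: M1..M3: k=1: 0+15540+10·148·35=67340; k=2: 4440+0+10·3·35=5490 → min 5490 | M2..M4: k=2: 0+630+148·3·6=3294; k=3: 15540+0+148·35·6=46620 → min 3294.
Length 4: M1..M4: k=1: 0+3294+10·148·6=12174; k=2: 4440+630+10·3·6=5250; k=3: 5490+0+10·35·6=7590 → min 5250.
Optimal order: ((M1M2)(M3M4)) with cost 5250.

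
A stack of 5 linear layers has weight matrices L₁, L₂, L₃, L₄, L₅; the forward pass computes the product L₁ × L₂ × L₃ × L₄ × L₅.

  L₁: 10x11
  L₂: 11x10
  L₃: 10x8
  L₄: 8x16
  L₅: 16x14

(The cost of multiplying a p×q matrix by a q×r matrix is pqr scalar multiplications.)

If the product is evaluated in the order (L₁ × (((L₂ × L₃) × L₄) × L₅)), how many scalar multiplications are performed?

(L₂ × L₃): 11×10 by 10×8 → 11×8, cost 11·10·8 = 880
((L₂ × L₃) × L₄): 11×8 by 8×16 → 11×16, cost 11·8·16 = 1408; cumulative 2288
(((L₂ × L₃) × L₄) × L₅): 11×16 by 16×14 → 11×14, cost 11·16·14 = 2464; cumulative 4752
(L₁ × (((L₂ × L₃) × L₄) × L₅)): 10×11 by 11×14 → 10×14, cost 10·11·14 = 1540; cumulative 6292
Total: 6292 scalar multiplications.

6292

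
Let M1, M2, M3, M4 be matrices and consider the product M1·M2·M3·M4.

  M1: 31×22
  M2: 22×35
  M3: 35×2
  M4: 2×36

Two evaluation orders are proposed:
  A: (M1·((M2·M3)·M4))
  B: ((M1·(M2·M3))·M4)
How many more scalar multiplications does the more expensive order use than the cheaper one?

22540

Order A = (M1·((M2·M3)·M4)): (M2·M3): 22×35 by 35×2 → 22×2, cost 22·35·2 = 1540; ((M2·M3)·M4): 22×2 by 2×36 → 22×36, cost 22·2·36 = 1584; cumulative 3124; (M1·((M2·M3)·M4)): 31×22 by 22×36 → 31×36, cost 31·22·36 = 24552; cumulative 27676. Total 27676.
Order B = ((M1·(M2·M3))·M4): (M2·M3): 22×35 by 35×2 → 22×2, cost 22·35·2 = 1540; (M1·(M2·M3)): 31×22 by 22×2 → 31×2, cost 31·22·2 = 1364; cumulative 2904; ((M1·(M2·M3))·M4): 31×2 by 2×36 → 31×36, cost 31·2·36 = 2232; cumulative 5136. Total 5136.
Difference: |27676 − 5136| = 22540.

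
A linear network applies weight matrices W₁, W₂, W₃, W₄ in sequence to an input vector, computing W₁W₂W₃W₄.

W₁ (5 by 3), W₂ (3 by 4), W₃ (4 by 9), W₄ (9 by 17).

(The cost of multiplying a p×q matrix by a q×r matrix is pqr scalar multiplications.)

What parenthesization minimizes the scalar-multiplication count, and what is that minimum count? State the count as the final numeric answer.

Adjacent pairs: W₁W₂ = 5·3·4 = 60; W₂W₃ = 3·4·9 = 108; W₃W₄ = 4·9·17 = 612.
Length 3: W₁..W₃: k=1: 0+108+5·3·9=243; k=2: 60+0+5·4·9=240 → min 240 | W₂..W₄: k=2: 0+612+3·4·17=816; k=3: 108+0+3·9·17=567 → min 567.
Length 4: W₁..W₄: k=1: 0+567+5·3·17=822; k=2: 60+612+5·4·17=1012; k=3: 240+0+5·9·17=1005 → min 822.
Optimal parenthesization: (W₁((W₂W₃)W₄)) with cost 822.

822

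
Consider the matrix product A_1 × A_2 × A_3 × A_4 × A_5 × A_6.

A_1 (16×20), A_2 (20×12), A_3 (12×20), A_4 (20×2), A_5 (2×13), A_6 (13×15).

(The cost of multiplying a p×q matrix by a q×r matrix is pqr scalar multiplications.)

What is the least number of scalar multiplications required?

2470

Adjacent pairs: A_1A_2 = 16·20·12 = 3840; A_2A_3 = 20·12·20 = 4800; A_3A_4 = 12·20·2 = 480; A_4A_5 = 20·2·13 = 520; A_5A_6 = 2·13·15 = 390.
Length 3: A_1..A_3: k=1: 0+4800+16·20·20=11200; k=2: 3840+0+16·12·20=7680 → min 7680 | A_2..A_4: k=2: 0+480+20·12·2=960; k=3: 4800+0+20·20·2=5600 → min 960 | A_3..A_5: k=3: 0+520+12·20·13=3640; k=4: 480+0+12·2·13=792 → min 792 | A_4..A_6: k=4: 0+390+20·2·15=990; k=5: 520+0+20·13·15=4420 → min 990.
Length 4: A_1..A_4: k=1: 0+960+16·20·2=1600; k=2: 3840+480+16·12·2=4704; k=3: 7680+0+16·20·2=8320 → min 1600 | A_2..A_5: k=2: 0+792+20·12·13=3912; k=3: 4800+520+20·20·13=10520; k=4: 960+0+20·2·13=1480 → min 1480 | A_3..A_6: k=3: 0+990+12·20·15=4590; k=4: 480+390+12·2·15=1230; k=5: 792+0+12·13·15=3132 → min 1230.
Length 5: A_1..A_5: k=1: 0+1480+16·20·13=5640; k=2: 3840+792+16·12·13=7128; k=3: 7680+520+16·20·13=12360; k=4: 1600+0+16·2·13=2016 → min 2016 | A_2..A_6: k=2: 0+1230+20·12·15=4830; k=3: 4800+990+20·20·15=11790; k=4: 960+390+20·2·15=1950; k=5: 1480+0+20·13·15=5380 → min 1950.
Length 6: A_1..A_6: k=1: 0+1950+16·20·15=6750; k=2: 3840+1230+16·12·15=7950; k=3: 7680+990+16·20·15=13470; k=4: 1600+390+16·2·15=2470; k=5: 2016+0+16·13·15=5136 → min 2470.
Optimal order: ((A_1 × (A_2 × (A_3 × A_4))) × (A_5 × A_6)) with cost 2470.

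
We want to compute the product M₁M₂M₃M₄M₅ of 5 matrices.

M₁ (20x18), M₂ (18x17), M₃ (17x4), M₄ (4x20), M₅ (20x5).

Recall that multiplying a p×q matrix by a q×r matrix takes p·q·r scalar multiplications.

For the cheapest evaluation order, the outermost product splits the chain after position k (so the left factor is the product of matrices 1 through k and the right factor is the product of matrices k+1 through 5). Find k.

Adjacent pairs: M₁M₂ = 20·18·17 = 6120; M₂M₃ = 18·17·4 = 1224; M₃M₄ = 17·4·20 = 1360; M₄M₅ = 4·20·5 = 400.
Length 3: M₁..M₃: k=1: 0+1224+20·18·4=2664; k=2: 6120+0+20·17·4=7480 → min 2664 | M₂..M₄: k=2: 0+1360+18·17·20=7480; k=3: 1224+0+18·4·20=2664 → min 2664 | M₃..M₅: k=3: 0+400+17·4·5=740; k=4: 1360+0+17·20·5=3060 → min 740.
Length 4: M₁..M₄: k=1: 0+2664+20·18·20=9864; k=2: 6120+1360+20·17·20=14280; k=3: 2664+0+20·4·20=4264 → min 4264 | M₂..M₅: k=2: 0+740+18·17·5=2270; k=3: 1224+400+18·4·5=1984; k=4: 2664+0+18·20·5=4464 → min 1984.
Top-level splits: k=1: (M₁..M₁)·(M₂..M₅) → 0+1984+20·18·5 = 3784; k=2: (M₁..M₂)·(M₃..M₅) → 6120+740+20·17·5 = 8560; k=3: (M₁..M₃)·(M₄..M₅) → 2664+400+20·4·5 = 3464; k=4: (M₁..M₄)·(M₅..M₅) → 4264+0+20·20·5 = 6264.
Best split is after M₃, i.e. k = 3.

3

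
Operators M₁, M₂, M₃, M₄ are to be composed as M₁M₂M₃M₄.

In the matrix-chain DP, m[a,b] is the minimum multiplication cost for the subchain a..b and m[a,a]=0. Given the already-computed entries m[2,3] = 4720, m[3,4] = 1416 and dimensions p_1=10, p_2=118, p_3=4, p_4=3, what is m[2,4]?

4840

m[2,4] = min over k∈[2,3] of m[2,k]+m[k+1,4]+p_{1}·p_k·p_{4}.
k=2: 0 + 1416 + 10·118·3 = 4956; k=3: 4720 + 0 + 10·4·3 = 4840.
Minimum: 4840 at k=3.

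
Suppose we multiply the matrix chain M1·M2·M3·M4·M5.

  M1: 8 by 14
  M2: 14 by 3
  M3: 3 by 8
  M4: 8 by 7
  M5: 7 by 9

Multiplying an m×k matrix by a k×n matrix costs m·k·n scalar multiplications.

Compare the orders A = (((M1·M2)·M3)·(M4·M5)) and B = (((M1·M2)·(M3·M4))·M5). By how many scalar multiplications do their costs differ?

432

Order A = (((M1·M2)·M3)·(M4·M5)): (M1·M2): 8×14 by 14×3 → 8×3, cost 8·14·3 = 336; ((M1·M2)·M3): 8×3 by 3×8 → 8×8, cost 8·3·8 = 192; cumulative 528; (M4·M5): 8×7 by 7×9 → 8×9, cost 8·7·9 = 504; (((M1·M2)·M3)·(M4·M5)): 8×8 by 8×9 → 8×9, cost 8·8·9 = 576; cumulative 1608. Total 1608.
Order B = (((M1·M2)·(M3·M4))·M5): (M1·M2): 8×14 by 14×3 → 8×3, cost 8·14·3 = 336; (M3·M4): 3×8 by 8×7 → 3×7, cost 3·8·7 = 168; ((M1·M2)·(M3·M4)): 8×3 by 3×7 → 8×7, cost 8·3·7 = 168; cumulative 672; (((M1·M2)·(M3·M4))·M5): 8×7 by 7×9 → 8×9, cost 8·7·9 = 504; cumulative 1176. Total 1176.
Difference: |1608 − 1176| = 432.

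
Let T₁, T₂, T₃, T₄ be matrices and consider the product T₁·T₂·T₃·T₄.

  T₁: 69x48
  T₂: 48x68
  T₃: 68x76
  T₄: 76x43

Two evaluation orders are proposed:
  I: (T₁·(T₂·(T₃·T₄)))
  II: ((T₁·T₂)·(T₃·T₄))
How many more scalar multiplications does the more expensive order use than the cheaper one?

Order I = (T₁·(T₂·(T₃·T₄))): (T₃·T₄): 68×76 by 76×43 → 68×43, cost 68·76·43 = 222224; (T₂·(T₃·T₄)): 48×68 by 68×43 → 48×43, cost 48·68·43 = 140352; cumulative 362576; (T₁·(T₂·(T₃·T₄))): 69×48 by 48×43 → 69×43, cost 69·48·43 = 142416; cumulative 504992. Total 504992.
Order II = ((T₁·T₂)·(T₃·T₄)): (T₁·T₂): 69×48 by 48×68 → 69×68, cost 69·48·68 = 225216; (T₃·T₄): 68×76 by 76×43 → 68×43, cost 68·76·43 = 222224; ((T₁·T₂)·(T₃·T₄)): 69×68 by 68×43 → 69×43, cost 69·68·43 = 201756; cumulative 649196. Total 649196.
Difference: |504992 − 649196| = 144204.

144204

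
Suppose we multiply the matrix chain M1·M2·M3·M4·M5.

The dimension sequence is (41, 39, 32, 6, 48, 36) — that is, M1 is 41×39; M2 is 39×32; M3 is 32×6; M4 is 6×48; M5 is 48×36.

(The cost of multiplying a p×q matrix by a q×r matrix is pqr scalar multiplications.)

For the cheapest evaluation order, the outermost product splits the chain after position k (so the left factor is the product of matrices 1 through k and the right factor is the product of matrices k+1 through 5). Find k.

Adjacent pairs: M1M2 = 41·39·32 = 51168; M2M3 = 39·32·6 = 7488; M3M4 = 32·6·48 = 9216; M4M5 = 6·48·36 = 10368.
Length 3: M1..M3: k=1: 0+7488+41·39·6=17082; k=2: 51168+0+41·32·6=59040 → min 17082 | M2..M4: k=2: 0+9216+39·32·48=69120; k=3: 7488+0+39·6·48=18720 → min 18720 | M3..M5: k=3: 0+10368+32·6·36=17280; k=4: 9216+0+32·48·36=64512 → min 17280.
Length 4: M1..M4: k=1: 0+18720+41·39·48=95472; k=2: 51168+9216+41·32·48=123360; k=3: 17082+0+41·6·48=28890 → min 28890 | M2..M5: k=2: 0+17280+39·32·36=62208; k=3: 7488+10368+39·6·36=26280; k=4: 18720+0+39·48·36=86112 → min 26280.
Top-level splits: k=1: (M1..M1)·(M2..M5) → 0+26280+41·39·36 = 83844; k=2: (M1..M2)·(M3..M5) → 51168+17280+41·32·36 = 115680; k=3: (M1..M3)·(M4..M5) → 17082+10368+41·6·36 = 36306; k=4: (M1..M4)·(M5..M5) → 28890+0+41·48·36 = 99738.
Best split is after M3, i.e. k = 3.

3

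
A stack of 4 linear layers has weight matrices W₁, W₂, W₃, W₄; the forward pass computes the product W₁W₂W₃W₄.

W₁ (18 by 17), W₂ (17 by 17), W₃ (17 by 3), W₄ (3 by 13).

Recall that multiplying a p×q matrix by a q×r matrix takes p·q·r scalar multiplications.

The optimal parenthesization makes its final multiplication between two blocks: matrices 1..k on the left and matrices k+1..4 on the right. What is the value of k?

3

Adjacent pairs: W₁W₂ = 18·17·17 = 5202; W₂W₃ = 17·17·3 = 867; W₃W₄ = 17·3·13 = 663.
Length 3: W₁..W₃: k=1: 0+867+18·17·3=1785; k=2: 5202+0+18·17·3=6120 → min 1785 | W₂..W₄: k=2: 0+663+17·17·13=4420; k=3: 867+0+17·3·13=1530 → min 1530.
Top-level splits: k=1: (W₁..W₁)·(W₂..W₄) → 0+1530+18·17·13 = 5508; k=2: (W₁..W₂)·(W₃..W₄) → 5202+663+18·17·13 = 9843; k=3: (W₁..W₃)·(W₄..W₄) → 1785+0+18·3·13 = 2487.
Best split is after W₃, i.e. k = 3.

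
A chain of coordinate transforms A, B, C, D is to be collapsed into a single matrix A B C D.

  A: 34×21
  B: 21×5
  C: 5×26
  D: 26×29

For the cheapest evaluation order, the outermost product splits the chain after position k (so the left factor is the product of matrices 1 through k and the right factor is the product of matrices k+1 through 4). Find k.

Adjacent pairs: AB = 34·21·5 = 3570; BC = 21·5·26 = 2730; CD = 5·26·29 = 3770.
Length 3: A..C: k=1: 0+2730+34·21·26=21294; k=2: 3570+0+34·5·26=7990 → min 7990 | B..D: k=2: 0+3770+21·5·29=6815; k=3: 2730+0+21·26·29=18564 → min 6815.
Top-level splits: k=1: (A..A)·(B..D) → 0+6815+34·21·29 = 27521; k=2: (A..B)·(C..D) → 3570+3770+34·5·29 = 12270; k=3: (A..C)·(D..D) → 7990+0+34·26·29 = 33626.
Best split is after B, i.e. k = 2.

2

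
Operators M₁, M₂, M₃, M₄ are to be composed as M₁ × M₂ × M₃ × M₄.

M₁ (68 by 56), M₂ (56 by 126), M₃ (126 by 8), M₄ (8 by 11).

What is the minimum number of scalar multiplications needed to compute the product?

92896

Adjacent pairs: M₁M₂ = 68·56·126 = 479808; M₂M₃ = 56·126·8 = 56448; M₃M₄ = 126·8·11 = 11088.
Length 3: M₁..M₃: k=1: 0+56448+68·56·8=86912; k=2: 479808+0+68·126·8=548352 → min 86912 | M₂..M₄: k=2: 0+11088+56·126·11=88704; k=3: 56448+0+56·8·11=61376 → min 61376.
Length 4: M₁..M₄: k=1: 0+61376+68·56·11=103264; k=2: 479808+11088+68·126·11=585144; k=3: 86912+0+68·8·11=92896 → min 92896.
Optimal order: ((M₁ × (M₂ × M₃)) × M₄) with cost 92896.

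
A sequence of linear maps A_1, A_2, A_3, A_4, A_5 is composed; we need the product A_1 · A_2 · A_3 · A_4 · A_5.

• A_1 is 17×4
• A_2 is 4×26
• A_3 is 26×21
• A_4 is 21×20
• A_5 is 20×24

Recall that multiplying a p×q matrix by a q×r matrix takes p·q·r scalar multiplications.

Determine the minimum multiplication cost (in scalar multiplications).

Adjacent pairs: A_1A_2 = 17·4·26 = 1768; A_2A_3 = 4·26·21 = 2184; A_3A_4 = 26·21·20 = 10920; A_4A_5 = 21·20·24 = 10080.
Length 3: A_1..A_3: k=1: 0+2184+17·4·21=3612; k=2: 1768+0+17·26·21=11050 → min 3612 | A_2..A_4: k=2: 0+10920+4·26·20=13000; k=3: 2184+0+4·21·20=3864 → min 3864 | A_3..A_5: k=3: 0+10080+26·21·24=23184; k=4: 10920+0+26·20·24=23400 → min 23184.
Length 4: A_1..A_4: k=1: 0+3864+17·4·20=5224; k=2: 1768+10920+17·26·20=21528; k=3: 3612+0+17·21·20=10752 → min 5224 | A_2..A_5: k=2: 0+23184+4·26·24=25680; k=3: 2184+10080+4·21·24=14280; k=4: 3864+0+4·20·24=5784 → min 5784.
Length 5: A_1..A_5: k=1: 0+5784+17·4·24=7416; k=2: 1768+23184+17·26·24=35560; k=3: 3612+10080+17·21·24=22260; k=4: 5224+0+17·20·24=13384 → min 7416.
Optimal order: (A_1 · (((A_2 · A_3) · A_4) · A_5)) with cost 7416.

7416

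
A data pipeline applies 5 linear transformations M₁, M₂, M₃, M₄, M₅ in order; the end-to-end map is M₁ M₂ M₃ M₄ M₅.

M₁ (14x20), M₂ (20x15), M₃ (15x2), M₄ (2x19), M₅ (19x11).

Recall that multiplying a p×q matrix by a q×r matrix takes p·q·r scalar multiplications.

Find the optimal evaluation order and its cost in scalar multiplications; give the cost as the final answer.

1886

Adjacent pairs: M₁M₂ = 14·20·15 = 4200; M₂M₃ = 20·15·2 = 600; M₃M₄ = 15·2·19 = 570; M₄M₅ = 2·19·11 = 418.
Length 3: M₁..M₃: k=1: 0+600+14·20·2=1160; k=2: 4200+0+14·15·2=4620 → min 1160 | M₂..M₄: k=2: 0+570+20·15·19=6270; k=3: 600+0+20·2·19=1360 → min 1360 | M₃..M₅: k=3: 0+418+15·2·11=748; k=4: 570+0+15·19·11=3705 → min 748.
Length 4: M₁..M₄: k=1: 0+1360+14·20·19=6680; k=2: 4200+570+14·15·19=8760; k=3: 1160+0+14·2·19=1692 → min 1692 | M₂..M₅: k=2: 0+748+20·15·11=4048; k=3: 600+418+20·2·11=1458; k=4: 1360+0+20·19·11=5540 → min 1458.
Length 5: M₁..M₅: k=1: 0+1458+14·20·11=4538; k=2: 4200+748+14·15·11=7258; k=3: 1160+418+14·2·11=1886; k=4: 1692+0+14·19·11=4618 → min 1886.
Optimal parenthesization: ((M₁ (M₂ M₃)) (M₄ M₅)) with cost 1886.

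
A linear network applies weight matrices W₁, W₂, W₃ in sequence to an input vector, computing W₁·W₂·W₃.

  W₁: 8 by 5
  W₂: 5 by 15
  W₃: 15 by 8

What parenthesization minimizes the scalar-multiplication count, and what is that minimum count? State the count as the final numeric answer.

920

(W₁·(W₂·W₃)): cost 920.
((W₁·W₂)·W₃): cost 1560.
Optimal: (W₁·(W₂·W₃)) with cost 920.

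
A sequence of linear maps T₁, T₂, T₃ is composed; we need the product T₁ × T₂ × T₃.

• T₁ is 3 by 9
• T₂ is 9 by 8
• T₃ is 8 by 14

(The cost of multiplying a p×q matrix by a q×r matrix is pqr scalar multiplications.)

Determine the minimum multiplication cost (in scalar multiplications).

552

Order (T₁ × (T₂ × T₃)): (T₂ × T₃): 9×8 by 8×14 → 9×14, cost 9·8·14 = 1008; (T₁ × (T₂ × T₃)): 3×9 by 9×14 → 3×14, cost 3·9·14 = 378; cumulative 1386. Total 1386.
Order ((T₁ × T₂) × T₃): (T₁ × T₂): 3×9 by 9×8 → 3×8, cost 3·9·8 = 216; ((T₁ × T₂) × T₃): 3×8 by 8×14 → 3×14, cost 3·8·14 = 336; cumulative 552. Total 552.
Minimum: 552.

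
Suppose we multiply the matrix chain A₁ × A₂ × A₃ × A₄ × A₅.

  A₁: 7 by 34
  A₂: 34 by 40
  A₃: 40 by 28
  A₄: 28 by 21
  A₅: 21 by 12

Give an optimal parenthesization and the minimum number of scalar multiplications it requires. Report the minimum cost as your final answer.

23240

Adjacent pairs: A₁A₂ = 7·34·40 = 9520; A₂A₃ = 34·40·28 = 38080; A₃A₄ = 40·28·21 = 23520; A₄A₅ = 28·21·12 = 7056.
Length 3: A₁..A₃: k=1: 0+38080+7·34·28=44744; k=2: 9520+0+7·40·28=17360 → min 17360 | A₂..A₄: k=2: 0+23520+34·40·21=52080; k=3: 38080+0+34·28·21=58072 → min 52080 | A₃..A₅: k=3: 0+7056+40·28·12=20496; k=4: 23520+0+40·21·12=33600 → min 20496.
Length 4: A₁..A₄: k=1: 0+52080+7·34·21=57078; k=2: 9520+23520+7·40·21=38920; k=3: 17360+0+7·28·21=21476 → min 21476 | A₂..A₅: k=2: 0+20496+34·40·12=36816; k=3: 38080+7056+34·28·12=56560; k=4: 52080+0+34·21·12=60648 → min 36816.
Length 5: A₁..A₅: k=1: 0+36816+7·34·12=39672; k=2: 9520+20496+7·40·12=33376; k=3: 17360+7056+7·28·12=26768; k=4: 21476+0+7·21·12=23240 → min 23240.
Optimal parenthesization: ((((A₁ × A₂) × A₃) × A₄) × A₅) with cost 23240.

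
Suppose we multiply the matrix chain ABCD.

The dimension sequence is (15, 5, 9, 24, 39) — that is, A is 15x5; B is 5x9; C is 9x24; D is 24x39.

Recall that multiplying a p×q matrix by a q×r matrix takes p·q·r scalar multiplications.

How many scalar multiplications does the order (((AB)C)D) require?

(AB): 15×5 by 5×9 → 15×9, cost 15·5·9 = 675
((AB)C): 15×9 by 9×24 → 15×24, cost 15·9·24 = 3240; cumulative 3915
(((AB)C)D): 15×24 by 24×39 → 15×39, cost 15·24·39 = 14040; cumulative 17955
Total: 17955 scalar multiplications.

17955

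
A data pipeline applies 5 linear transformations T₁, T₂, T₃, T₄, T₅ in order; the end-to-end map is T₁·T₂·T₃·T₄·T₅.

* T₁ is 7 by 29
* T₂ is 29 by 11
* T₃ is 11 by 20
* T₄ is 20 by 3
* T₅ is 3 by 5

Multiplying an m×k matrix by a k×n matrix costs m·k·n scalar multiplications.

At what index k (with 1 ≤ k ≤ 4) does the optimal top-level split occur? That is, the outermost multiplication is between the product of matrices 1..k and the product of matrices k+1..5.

4

Adjacent pairs: T₁T₂ = 7·29·11 = 2233; T₂T₃ = 29·11·20 = 6380; T₃T₄ = 11·20·3 = 660; T₄T₅ = 20·3·5 = 300.
Length 3: T₁..T₃: k=1: 0+6380+7·29·20=10440; k=2: 2233+0+7·11·20=3773 → min 3773 | T₂..T₄: k=2: 0+660+29·11·3=1617; k=3: 6380+0+29·20·3=8120 → min 1617 | T₃..T₅: k=3: 0+300+11·20·5=1400; k=4: 660+0+11·3·5=825 → min 825.
Length 4: T₁..T₄: k=1: 0+1617+7·29·3=2226; k=2: 2233+660+7·11·3=3124; k=3: 3773+0+7·20·3=4193 → min 2226 | T₂..T₅: k=2: 0+825+29·11·5=2420; k=3: 6380+300+29·20·5=9580; k=4: 1617+0+29·3·5=2052 → min 2052.
Top-level splits: k=1: (T₁..T₁)·(T₂..T₅) → 0+2052+7·29·5 = 3067; k=2: (T₁..T₂)·(T₃..T₅) → 2233+825+7·11·5 = 3443; k=3: (T₁..T₃)·(T₄..T₅) → 3773+300+7·20·5 = 4773; k=4: (T₁..T₄)·(T₅..T₅) → 2226+0+7·3·5 = 2331.
Best split is after T₄, i.e. k = 4.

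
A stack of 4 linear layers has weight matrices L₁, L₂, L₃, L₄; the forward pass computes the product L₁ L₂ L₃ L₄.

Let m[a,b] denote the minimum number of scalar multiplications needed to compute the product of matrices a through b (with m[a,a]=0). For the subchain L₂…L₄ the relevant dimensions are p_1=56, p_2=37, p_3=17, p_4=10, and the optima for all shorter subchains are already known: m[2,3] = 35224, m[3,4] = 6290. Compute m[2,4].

27010

m[2,4] = min over k∈[2,3] of m[2,k]+m[k+1,4]+p_{1}·p_k·p_{4}.
k=2: 0 + 6290 + 56·37·10 = 27010; k=3: 35224 + 0 + 56·17·10 = 44744.
Minimum: 27010 at k=2.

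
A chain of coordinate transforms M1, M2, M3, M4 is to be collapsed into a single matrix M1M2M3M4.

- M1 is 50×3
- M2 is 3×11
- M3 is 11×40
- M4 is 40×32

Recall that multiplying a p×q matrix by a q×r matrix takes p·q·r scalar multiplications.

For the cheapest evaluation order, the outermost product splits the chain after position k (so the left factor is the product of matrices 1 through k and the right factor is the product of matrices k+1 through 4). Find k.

Adjacent pairs: M1M2 = 50·3·11 = 1650; M2M3 = 3·11·40 = 1320; M3M4 = 11·40·32 = 14080.
Length 3: M1..M3: k=1: 0+1320+50·3·40=7320; k=2: 1650+0+50·11·40=23650 → min 7320 | M2..M4: k=2: 0+14080+3·11·32=15136; k=3: 1320+0+3·40·32=5160 → min 5160.
Top-level splits: k=1: (M1..M1)·(M2..M4) → 0+5160+50·3·32 = 9960; k=2: (M1..M2)·(M3..M4) → 1650+14080+50·11·32 = 33330; k=3: (M1..M3)·(M4..M4) → 7320+0+50·40·32 = 71320.
Best split is after M1, i.e. k = 1.

1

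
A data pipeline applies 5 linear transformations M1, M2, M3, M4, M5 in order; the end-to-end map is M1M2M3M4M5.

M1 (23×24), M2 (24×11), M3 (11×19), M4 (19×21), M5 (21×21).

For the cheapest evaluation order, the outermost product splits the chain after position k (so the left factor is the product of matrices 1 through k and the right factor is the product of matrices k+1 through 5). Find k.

2

Adjacent pairs: M1M2 = 23·24·11 = 6072; M2M3 = 24·11·19 = 5016; M3M4 = 11·19·21 = 4389; M4M5 = 19·21·21 = 8379.
Length 3: M1..M3: k=1: 0+5016+23·24·19=15504; k=2: 6072+0+23·11·19=10879 → min 10879 | M2..M4: k=2: 0+4389+24·11·21=9933; k=3: 5016+0+24·19·21=14592 → min 9933 | M3..M5: k=3: 0+8379+11·19·21=12768; k=4: 4389+0+11·21·21=9240 → min 9240.
Length 4: M1..M4: k=1: 0+9933+23·24·21=21525; k=2: 6072+4389+23·11·21=15774; k=3: 10879+0+23·19·21=20056 → min 15774 | M2..M5: k=2: 0+9240+24·11·21=14784; k=3: 5016+8379+24·19·21=22971; k=4: 9933+0+24·21·21=20517 → min 14784.
Top-level splits: k=1: (M1..M1)·(M2..M5) → 0+14784+23·24·21 = 26376; k=2: (M1..M2)·(M3..M5) → 6072+9240+23·11·21 = 20625; k=3: (M1..M3)·(M4..M5) → 10879+8379+23·19·21 = 28435; k=4: (M1..M4)·(M5..M5) → 15774+0+23·21·21 = 25917.
Best split is after M2, i.e. k = 2.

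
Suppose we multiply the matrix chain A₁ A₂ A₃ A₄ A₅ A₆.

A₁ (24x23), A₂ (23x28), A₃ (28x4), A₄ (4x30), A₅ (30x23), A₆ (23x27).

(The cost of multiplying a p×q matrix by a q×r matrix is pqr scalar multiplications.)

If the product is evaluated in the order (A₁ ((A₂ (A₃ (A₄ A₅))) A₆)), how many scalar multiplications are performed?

49335

(A₄ A₅): 4×30 by 30×23 → 4×23, cost 4·30·23 = 2760
(A₃ (A₄ A₅)): 28×4 by 4×23 → 28×23, cost 28·4·23 = 2576; cumulative 5336
(A₂ (A₃ (A₄ A₅))): 23×28 by 28×23 → 23×23, cost 23·28·23 = 14812; cumulative 20148
((A₂ (A₃ (A₄ A₅))) A₆): 23×23 by 23×27 → 23×27, cost 23·23·27 = 14283; cumulative 34431
(A₁ ((A₂ (A₃ (A₄ A₅))) A₆)): 24×23 by 23×27 → 24×27, cost 24·23·27 = 14904; cumulative 49335
Total: 49335 scalar multiplications.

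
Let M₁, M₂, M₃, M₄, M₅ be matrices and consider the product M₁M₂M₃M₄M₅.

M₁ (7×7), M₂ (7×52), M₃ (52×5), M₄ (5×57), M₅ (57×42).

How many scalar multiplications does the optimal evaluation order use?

15505

Adjacent pairs: M₁M₂ = 7·7·52 = 2548; M₂M₃ = 7·52·5 = 1820; M₃M₄ = 52·5·57 = 14820; M₄M₅ = 5·57·42 = 11970.
Length 3: M₁..M₃: k=1: 0+1820+7·7·5=2065; k=2: 2548+0+7·52·5=4368 → min 2065 | M₂..M₄: k=2: 0+14820+7·52·57=35568; k=3: 1820+0+7·5·57=3815 → min 3815 | M₃..M₅: k=3: 0+11970+52·5·42=22890; k=4: 14820+0+52·57·42=139308 → min 22890.
Length 4: M₁..M₄: k=1: 0+3815+7·7·57=6608; k=2: 2548+14820+7·52·57=38116; k=3: 2065+0+7·5·57=4060 → min 4060 | M₂..M₅: k=2: 0+22890+7·52·42=38178; k=3: 1820+11970+7·5·42=15260; k=4: 3815+0+7·57·42=20573 → min 15260.
Length 5: M₁..M₅: k=1: 0+15260+7·7·42=17318; k=2: 2548+22890+7·52·42=40726; k=3: 2065+11970+7·5·42=15505; k=4: 4060+0+7·57·42=20818 → min 15505.
Optimal order: ((M₁(M₂M₃))(M₄M₅)) with cost 15505.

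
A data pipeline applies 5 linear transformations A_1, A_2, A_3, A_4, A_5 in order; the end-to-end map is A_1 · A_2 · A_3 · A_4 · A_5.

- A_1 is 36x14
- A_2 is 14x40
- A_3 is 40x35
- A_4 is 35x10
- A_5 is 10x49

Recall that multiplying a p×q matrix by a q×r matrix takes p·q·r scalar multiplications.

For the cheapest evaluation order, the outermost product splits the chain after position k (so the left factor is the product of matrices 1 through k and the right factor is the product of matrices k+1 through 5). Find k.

4

Adjacent pairs: A_1A_2 = 36·14·40 = 20160; A_2A_3 = 14·40·35 = 19600; A_3A_4 = 40·35·10 = 14000; A_4A_5 = 35·10·49 = 17150.
Length 3: A_1..A_3: k=1: 0+19600+36·14·35=37240; k=2: 20160+0+36·40·35=70560 → min 37240 | A_2..A_4: k=2: 0+14000+14·40·10=19600; k=3: 19600+0+14·35·10=24500 → min 19600 | A_3..A_5: k=3: 0+17150+40·35·49=85750; k=4: 14000+0+40·10·49=33600 → min 33600.
Length 4: A_1..A_4: k=1: 0+19600+36·14·10=24640; k=2: 20160+14000+36·40·10=48560; k=3: 37240+0+36·35·10=49840 → min 24640 | A_2..A_5: k=2: 0+33600+14·40·49=61040; k=3: 19600+17150+14·35·49=60760; k=4: 19600+0+14·10·49=26460 → min 26460.
Top-level splits: k=1: (A_1..A_1)·(A_2..A_5) → 0+26460+36·14·49 = 51156; k=2: (A_1..A_2)·(A_3..A_5) → 20160+33600+36·40·49 = 124320; k=3: (A_1..A_3)·(A_4..A_5) → 37240+17150+36·35·49 = 116130; k=4: (A_1..A_4)·(A_5..A_5) → 24640+0+36·10·49 = 42280.
Best split is after A_4, i.e. k = 4.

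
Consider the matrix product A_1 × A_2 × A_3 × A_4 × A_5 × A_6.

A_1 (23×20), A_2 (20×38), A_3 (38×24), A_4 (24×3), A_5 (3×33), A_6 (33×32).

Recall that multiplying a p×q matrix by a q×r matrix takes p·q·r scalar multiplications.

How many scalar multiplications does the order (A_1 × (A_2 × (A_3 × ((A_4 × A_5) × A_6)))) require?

(A_4 × A_5): 24×3 by 3×33 → 24×33, cost 24·3·33 = 2376
((A_4 × A_5) × A_6): 24×33 by 33×32 → 24×32, cost 24·33·32 = 25344; cumulative 27720
(A_3 × ((A_4 × A_5) × A_6)): 38×24 by 24×32 → 38×32, cost 38·24·32 = 29184; cumulative 56904
(A_2 × (A_3 × ((A_4 × A_5) × A_6))): 20×38 by 38×32 → 20×32, cost 20·38·32 = 24320; cumulative 81224
(A_1 × (A_2 × (A_3 × ((A_4 × A_5) × A_6)))): 23×20 by 20×32 → 23×32, cost 23·20·32 = 14720; cumulative 95944
Total: 95944 scalar multiplications.

95944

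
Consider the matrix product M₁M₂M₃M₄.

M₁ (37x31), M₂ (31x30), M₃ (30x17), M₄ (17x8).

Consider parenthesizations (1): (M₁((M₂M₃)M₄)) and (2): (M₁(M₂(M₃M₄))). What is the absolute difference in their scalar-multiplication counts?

Order (1) = (M₁((M₂M₃)M₄)): (M₂M₃): 31×30 by 30×17 → 31×17, cost 31·30·17 = 15810; ((M₂M₃)M₄): 31×17 by 17×8 → 31×8, cost 31·17·8 = 4216; cumulative 20026; (M₁((M₂M₃)M₄)): 37×31 by 31×8 → 37×8, cost 37·31·8 = 9176; cumulative 29202. Total 29202.
Order (2) = (M₁(M₂(M₃M₄))): (M₃M₄): 30×17 by 17×8 → 30×8, cost 30·17·8 = 4080; (M₂(M₃M₄)): 31×30 by 30×8 → 31×8, cost 31·30·8 = 7440; cumulative 11520; (M₁(M₂(M₃M₄))): 37×31 by 31×8 → 37×8, cost 37·31·8 = 9176; cumulative 20696. Total 20696.
Difference: |29202 − 20696| = 8506.

8506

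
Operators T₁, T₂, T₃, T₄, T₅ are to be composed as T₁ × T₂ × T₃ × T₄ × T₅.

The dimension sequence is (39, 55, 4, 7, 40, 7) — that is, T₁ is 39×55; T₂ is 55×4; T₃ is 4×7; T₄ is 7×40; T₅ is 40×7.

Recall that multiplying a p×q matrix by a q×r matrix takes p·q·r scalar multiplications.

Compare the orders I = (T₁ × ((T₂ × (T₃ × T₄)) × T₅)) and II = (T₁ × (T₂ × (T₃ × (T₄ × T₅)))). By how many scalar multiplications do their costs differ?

21624

Order I = (T₁ × ((T₂ × (T₃ × T₄)) × T₅)): (T₃ × T₄): 4×7 by 7×40 → 4×40, cost 4·7·40 = 1120; (T₂ × (T₃ × T₄)): 55×4 by 4×40 → 55×40, cost 55·4·40 = 8800; cumulative 9920; ((T₂ × (T₃ × T₄)) × T₅): 55×40 by 40×7 → 55×7, cost 55·40·7 = 15400; cumulative 25320; (T₁ × ((T₂ × (T₃ × T₄)) × T₅)): 39×55 by 55×7 → 39×7, cost 39·55·7 = 15015; cumulative 40335. Total 40335.
Order II = (T₁ × (T₂ × (T₃ × (T₄ × T₅)))): (T₄ × T₅): 7×40 by 40×7 → 7×7, cost 7·40·7 = 1960; (T₃ × (T₄ × T₅)): 4×7 by 7×7 → 4×7, cost 4·7·7 = 196; cumulative 2156; (T₂ × (T₃ × (T₄ × T₅))): 55×4 by 4×7 → 55×7, cost 55·4·7 = 1540; cumulative 3696; (T₁ × (T₂ × (T₃ × (T₄ × T₅)))): 39×55 by 55×7 → 39×7, cost 39·55·7 = 15015; cumulative 18711. Total 18711.
Difference: |40335 − 18711| = 21624.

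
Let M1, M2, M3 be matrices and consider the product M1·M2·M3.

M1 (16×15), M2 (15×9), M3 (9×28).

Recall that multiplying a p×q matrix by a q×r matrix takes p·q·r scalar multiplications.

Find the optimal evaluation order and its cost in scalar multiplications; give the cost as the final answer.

(M1·(M2·M3)): cost 10500.
((M1·M2)·M3): cost 6192.
Optimal: ((M1·M2)·M3) with cost 6192.

6192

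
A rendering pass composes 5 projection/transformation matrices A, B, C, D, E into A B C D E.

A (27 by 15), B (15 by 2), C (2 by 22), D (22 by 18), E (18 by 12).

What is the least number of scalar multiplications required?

2682

Adjacent pairs: AB = 27·15·2 = 810; BC = 15·2·22 = 660; CD = 2·22·18 = 792; DE = 22·18·12 = 4752.
Length 3: A..C: k=1: 0+660+27·15·22=9570; k=2: 810+0+27·2·22=1998 → min 1998 | B..D: k=2: 0+792+15·2·18=1332; k=3: 660+0+15·22·18=6600 → min 1332 | C..E: k=3: 0+4752+2·22·12=5280; k=4: 792+0+2·18·12=1224 → min 1224.
Length 4: A..D: k=1: 0+1332+27·15·18=8622; k=2: 810+792+27·2·18=2574; k=3: 1998+0+27·22·18=12690 → min 2574 | B..E: k=2: 0+1224+15·2·12=1584; k=3: 660+4752+15·22·12=9372; k=4: 1332+0+15·18·12=4572 → min 1584.
Length 5: A..E: k=1: 0+1584+27·15·12=6444; k=2: 810+1224+27·2·12=2682; k=3: 1998+4752+27·22·12=13878; k=4: 2574+0+27·18·12=8406 → min 2682.
Optimal order: ((A B) ((C D) E)) with cost 2682.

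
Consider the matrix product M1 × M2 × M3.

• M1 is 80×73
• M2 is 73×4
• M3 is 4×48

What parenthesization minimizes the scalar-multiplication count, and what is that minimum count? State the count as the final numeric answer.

(M1 × (M2 × M3)): cost 294336.
((M1 × M2) × M3): cost 38720.
Optimal: ((M1 × M2) × M3) with cost 38720.

38720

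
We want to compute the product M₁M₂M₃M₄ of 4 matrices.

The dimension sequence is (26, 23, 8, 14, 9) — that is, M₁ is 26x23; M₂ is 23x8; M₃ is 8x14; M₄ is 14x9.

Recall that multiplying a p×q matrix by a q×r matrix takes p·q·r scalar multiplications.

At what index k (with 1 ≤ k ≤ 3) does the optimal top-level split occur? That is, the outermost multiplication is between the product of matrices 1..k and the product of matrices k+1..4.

2

Adjacent pairs: M₁M₂ = 26·23·8 = 4784; M₂M₃ = 23·8·14 = 2576; M₃M₄ = 8·14·9 = 1008.
Length 3: M₁..M₃: k=1: 0+2576+26·23·14=10948; k=2: 4784+0+26·8·14=7696 → min 7696 | M₂..M₄: k=2: 0+1008+23·8·9=2664; k=3: 2576+0+23·14·9=5474 → min 2664.
Top-level splits: k=1: (M₁..M₁)·(M₂..M₄) → 0+2664+26·23·9 = 8046; k=2: (M₁..M₂)·(M₃..M₄) → 4784+1008+26·8·9 = 7664; k=3: (M₁..M₃)·(M₄..M₄) → 7696+0+26·14·9 = 10972.
Best split is after M₂, i.e. k = 2.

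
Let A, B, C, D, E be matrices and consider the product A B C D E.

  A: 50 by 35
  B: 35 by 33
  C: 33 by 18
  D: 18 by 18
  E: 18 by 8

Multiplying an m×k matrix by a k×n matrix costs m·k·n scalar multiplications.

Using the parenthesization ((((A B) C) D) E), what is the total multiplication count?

110850

(A B): 50×35 by 35×33 → 50×33, cost 50·35·33 = 57750
((A B) C): 50×33 by 33×18 → 50×18, cost 50·33·18 = 29700; cumulative 87450
(((A B) C) D): 50×18 by 18×18 → 50×18, cost 50·18·18 = 16200; cumulative 103650
((((A B) C) D) E): 50×18 by 18×8 → 50×8, cost 50·18·8 = 7200; cumulative 110850
Total: 110850 scalar multiplications.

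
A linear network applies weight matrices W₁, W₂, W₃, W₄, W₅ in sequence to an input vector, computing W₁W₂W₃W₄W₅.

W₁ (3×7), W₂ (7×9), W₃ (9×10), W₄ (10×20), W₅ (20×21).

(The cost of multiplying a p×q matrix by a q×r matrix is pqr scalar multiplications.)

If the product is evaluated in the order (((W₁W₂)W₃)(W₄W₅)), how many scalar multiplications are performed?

(W₁W₂): 3×7 by 7×9 → 3×9, cost 3·7·9 = 189
((W₁W₂)W₃): 3×9 by 9×10 → 3×10, cost 3·9·10 = 270; cumulative 459
(W₄W₅): 10×20 by 20×21 → 10×21, cost 10·20·21 = 4200
(((W₁W₂)W₃)(W₄W₅)): 3×10 by 10×21 → 3×21, cost 3·10·21 = 630; cumulative 5289
Total: 5289 scalar multiplications.

5289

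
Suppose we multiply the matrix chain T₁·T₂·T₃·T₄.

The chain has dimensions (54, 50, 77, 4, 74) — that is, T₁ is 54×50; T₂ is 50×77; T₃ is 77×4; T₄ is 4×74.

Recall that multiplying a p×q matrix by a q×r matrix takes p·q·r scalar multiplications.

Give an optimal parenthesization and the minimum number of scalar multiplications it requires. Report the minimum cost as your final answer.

Adjacent pairs: T₁T₂ = 54·50·77 = 207900; T₂T₃ = 50·77·4 = 15400; T₃T₄ = 77·4·74 = 22792.
Length 3: T₁..T₃: k=1: 0+15400+54·50·4=26200; k=2: 207900+0+54·77·4=224532 → min 26200 | T₂..T₄: k=2: 0+22792+50·77·74=307692; k=3: 15400+0+50·4·74=30200 → min 30200.
Length 4: T₁..T₄: k=1: 0+30200+54·50·74=230000; k=2: 207900+22792+54·77·74=538384; k=3: 26200+0+54·4·74=42184 → min 42184.
Optimal parenthesization: ((T₁·(T₂·T₃))·T₄) with cost 42184.

42184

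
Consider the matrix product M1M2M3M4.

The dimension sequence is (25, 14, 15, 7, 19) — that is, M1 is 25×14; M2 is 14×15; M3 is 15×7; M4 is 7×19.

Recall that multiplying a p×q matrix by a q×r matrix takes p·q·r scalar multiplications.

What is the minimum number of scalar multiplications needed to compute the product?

7245

Adjacent pairs: M1M2 = 25·14·15 = 5250; M2M3 = 14·15·7 = 1470; M3M4 = 15·7·19 = 1995.
Length 3: M1..M3: k=1: 0+1470+25·14·7=3920; k=2: 5250+0+25·15·7=7875 → min 3920 | M2..M4: k=2: 0+1995+14·15·19=5985; k=3: 1470+0+14·7·19=3332 → min 3332.
Length 4: M1..M4: k=1: 0+3332+25·14·19=9982; k=2: 5250+1995+25·15·19=14370; k=3: 3920+0+25·7·19=7245 → min 7245.
Optimal order: ((M1(M2M3))M4) with cost 7245.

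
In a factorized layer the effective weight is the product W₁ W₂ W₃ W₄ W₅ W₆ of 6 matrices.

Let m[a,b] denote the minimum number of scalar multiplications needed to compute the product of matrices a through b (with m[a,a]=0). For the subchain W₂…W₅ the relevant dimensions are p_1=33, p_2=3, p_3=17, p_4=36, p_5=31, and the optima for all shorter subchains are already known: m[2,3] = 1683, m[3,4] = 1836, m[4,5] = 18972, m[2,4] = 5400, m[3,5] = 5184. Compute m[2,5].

m[2,5] = min over k∈[2,4] of m[2,k]+m[k+1,5]+p_{1}·p_k·p_{5}.
k=2: 0 + 5184 + 33·3·31 = 8253; k=3: 1683 + 18972 + 33·17·31 = 38046; k=4: 5400 + 0 + 33·36·31 = 42228.
Minimum: 8253 at k=2.

8253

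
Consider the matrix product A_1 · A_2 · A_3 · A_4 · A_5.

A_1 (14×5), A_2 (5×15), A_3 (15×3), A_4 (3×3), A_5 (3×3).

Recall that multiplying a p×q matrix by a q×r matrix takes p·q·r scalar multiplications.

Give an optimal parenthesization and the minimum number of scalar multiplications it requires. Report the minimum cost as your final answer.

507

Adjacent pairs: A_1A_2 = 14·5·15 = 1050; A_2A_3 = 5·15·3 = 225; A_3A_4 = 15·3·3 = 135; A_4A_5 = 3·3·3 = 27.
Length 3: A_1..A_3: k=1: 0+225+14·5·3=435; k=2: 1050+0+14·15·3=1680 → min 435 | A_2..A_4: k=2: 0+135+5·15·3=360; k=3: 225+0+5·3·3=270 → min 270 | A_3..A_5: k=3: 0+27+15·3·3=162; k=4: 135+0+15·3·3=270 → min 162.
Length 4: A_1..A_4: k=1: 0+270+14·5·3=480; k=2: 1050+135+14·15·3=1815; k=3: 435+0+14·3·3=561 → min 480 | A_2..A_5: k=2: 0+162+5·15·3=387; k=3: 225+27+5·3·3=297; k=4: 270+0+5·3·3=315 → min 297.
Length 5: A_1..A_5: k=1: 0+297+14·5·3=507; k=2: 1050+162+14·15·3=1842; k=3: 435+27+14·3·3=588; k=4: 480+0+14·3·3=606 → min 507.
Optimal parenthesization: (A_1 · ((A_2 · A_3) · (A_4 · A_5))) with cost 507.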